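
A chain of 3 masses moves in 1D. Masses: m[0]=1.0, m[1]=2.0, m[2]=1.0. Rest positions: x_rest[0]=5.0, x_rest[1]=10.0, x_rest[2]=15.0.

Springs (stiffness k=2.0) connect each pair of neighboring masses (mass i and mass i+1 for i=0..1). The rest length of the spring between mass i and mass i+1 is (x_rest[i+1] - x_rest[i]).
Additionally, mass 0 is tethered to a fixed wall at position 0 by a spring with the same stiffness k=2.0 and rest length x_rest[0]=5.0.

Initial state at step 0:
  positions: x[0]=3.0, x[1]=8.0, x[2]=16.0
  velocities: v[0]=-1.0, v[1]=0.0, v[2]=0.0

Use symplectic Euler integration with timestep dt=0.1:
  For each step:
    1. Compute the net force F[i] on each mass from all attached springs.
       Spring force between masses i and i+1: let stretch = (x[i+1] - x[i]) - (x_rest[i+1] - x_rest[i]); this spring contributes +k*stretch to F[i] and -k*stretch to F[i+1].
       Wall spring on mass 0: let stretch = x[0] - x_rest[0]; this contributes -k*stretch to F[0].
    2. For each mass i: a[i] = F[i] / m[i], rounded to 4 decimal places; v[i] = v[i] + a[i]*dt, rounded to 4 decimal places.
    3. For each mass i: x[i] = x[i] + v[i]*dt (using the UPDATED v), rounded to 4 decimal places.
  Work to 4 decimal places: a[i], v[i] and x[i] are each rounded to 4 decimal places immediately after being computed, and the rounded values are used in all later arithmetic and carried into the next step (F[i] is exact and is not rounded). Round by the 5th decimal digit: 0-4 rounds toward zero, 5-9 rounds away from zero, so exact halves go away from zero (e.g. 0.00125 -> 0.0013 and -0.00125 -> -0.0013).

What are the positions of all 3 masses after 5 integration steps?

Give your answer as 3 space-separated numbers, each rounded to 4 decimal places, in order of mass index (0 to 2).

Answer: 3.1420 8.4039 15.1611

Derivation:
Step 0: x=[3.0000 8.0000 16.0000] v=[-1.0000 0.0000 0.0000]
Step 1: x=[2.9400 8.0300 15.9400] v=[-0.6000 0.3000 -0.6000]
Step 2: x=[2.9230 8.0882 15.8218] v=[-0.1700 0.5820 -1.1820]
Step 3: x=[2.9508 8.1721 15.6489] v=[0.2784 0.8388 -1.7287]
Step 4: x=[3.0241 8.2785 15.4265] v=[0.7325 1.0644 -2.2241]
Step 5: x=[3.1420 8.4039 15.1611] v=[1.1786 1.2538 -2.6537]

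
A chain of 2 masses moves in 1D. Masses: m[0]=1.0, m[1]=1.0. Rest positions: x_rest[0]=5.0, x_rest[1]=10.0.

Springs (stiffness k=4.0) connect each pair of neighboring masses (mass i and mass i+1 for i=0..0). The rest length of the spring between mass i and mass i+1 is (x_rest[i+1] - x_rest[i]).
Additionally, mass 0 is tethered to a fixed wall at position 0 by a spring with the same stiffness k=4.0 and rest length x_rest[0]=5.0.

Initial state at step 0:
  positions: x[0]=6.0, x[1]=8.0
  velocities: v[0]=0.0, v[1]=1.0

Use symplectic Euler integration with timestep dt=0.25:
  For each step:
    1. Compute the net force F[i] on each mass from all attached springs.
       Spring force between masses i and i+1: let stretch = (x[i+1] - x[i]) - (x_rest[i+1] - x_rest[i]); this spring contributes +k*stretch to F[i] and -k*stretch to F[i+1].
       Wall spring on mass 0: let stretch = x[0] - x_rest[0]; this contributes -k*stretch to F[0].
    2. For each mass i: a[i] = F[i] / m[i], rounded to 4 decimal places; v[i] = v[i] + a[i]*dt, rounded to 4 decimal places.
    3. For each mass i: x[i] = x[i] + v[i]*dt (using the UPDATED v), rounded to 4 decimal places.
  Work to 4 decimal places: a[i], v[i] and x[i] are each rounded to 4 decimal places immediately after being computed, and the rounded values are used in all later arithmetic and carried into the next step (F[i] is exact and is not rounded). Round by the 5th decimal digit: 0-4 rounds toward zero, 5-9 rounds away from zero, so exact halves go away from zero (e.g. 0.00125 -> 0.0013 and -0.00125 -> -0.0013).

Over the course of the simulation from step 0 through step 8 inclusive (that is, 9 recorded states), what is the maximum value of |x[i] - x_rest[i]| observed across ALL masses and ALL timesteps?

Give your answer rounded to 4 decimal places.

Step 0: x=[6.0000 8.0000] v=[0.0000 1.0000]
Step 1: x=[5.0000 9.0000] v=[-4.0000 4.0000]
Step 2: x=[3.7500 10.2500] v=[-5.0000 5.0000]
Step 3: x=[3.1875 11.1250] v=[-2.2500 3.5000]
Step 4: x=[3.8125 11.2656] v=[2.5000 0.5625]
Step 5: x=[5.3477 10.7930] v=[6.1406 -1.8906]
Step 6: x=[6.9073 10.2090] v=[6.2382 -2.3359]
Step 7: x=[7.5655 10.0496] v=[2.6326 -0.6376]
Step 8: x=[6.9533 10.5192] v=[-2.4488 1.8783]
Max displacement = 2.5655

Answer: 2.5655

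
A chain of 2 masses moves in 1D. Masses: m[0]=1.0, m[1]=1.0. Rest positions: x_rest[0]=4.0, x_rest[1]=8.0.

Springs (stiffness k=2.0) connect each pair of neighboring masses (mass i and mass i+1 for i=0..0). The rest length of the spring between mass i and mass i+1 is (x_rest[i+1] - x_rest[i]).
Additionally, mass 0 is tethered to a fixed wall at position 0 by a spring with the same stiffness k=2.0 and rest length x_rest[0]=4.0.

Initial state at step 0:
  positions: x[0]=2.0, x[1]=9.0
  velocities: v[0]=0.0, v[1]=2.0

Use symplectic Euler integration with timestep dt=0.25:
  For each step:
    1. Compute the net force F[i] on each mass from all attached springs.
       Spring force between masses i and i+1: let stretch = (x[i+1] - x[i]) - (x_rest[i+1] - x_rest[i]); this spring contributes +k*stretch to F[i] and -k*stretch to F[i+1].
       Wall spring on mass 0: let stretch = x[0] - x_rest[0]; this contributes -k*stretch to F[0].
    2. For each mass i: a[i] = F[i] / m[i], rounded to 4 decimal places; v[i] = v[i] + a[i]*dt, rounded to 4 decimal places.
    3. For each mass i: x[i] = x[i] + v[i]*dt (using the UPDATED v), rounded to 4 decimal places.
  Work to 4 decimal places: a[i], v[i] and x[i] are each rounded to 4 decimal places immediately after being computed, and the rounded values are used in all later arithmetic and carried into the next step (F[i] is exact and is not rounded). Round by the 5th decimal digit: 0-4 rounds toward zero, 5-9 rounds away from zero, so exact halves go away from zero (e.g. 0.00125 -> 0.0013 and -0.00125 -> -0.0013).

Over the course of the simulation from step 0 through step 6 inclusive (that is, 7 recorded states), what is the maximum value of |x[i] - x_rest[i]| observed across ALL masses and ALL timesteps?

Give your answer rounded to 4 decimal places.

Step 0: x=[2.0000 9.0000] v=[0.0000 2.0000]
Step 1: x=[2.6250 9.1250] v=[2.5000 0.5000]
Step 2: x=[3.7344 8.9375] v=[4.4375 -0.7500]
Step 3: x=[5.0274 8.5996] v=[5.1719 -1.3516]
Step 4: x=[6.1385 8.3152] v=[4.4443 -1.1377]
Step 5: x=[6.7544 8.2587] v=[2.4634 -0.2261]
Step 6: x=[6.7140 8.5142] v=[-0.1617 1.0218]
Max displacement = 2.7544

Answer: 2.7544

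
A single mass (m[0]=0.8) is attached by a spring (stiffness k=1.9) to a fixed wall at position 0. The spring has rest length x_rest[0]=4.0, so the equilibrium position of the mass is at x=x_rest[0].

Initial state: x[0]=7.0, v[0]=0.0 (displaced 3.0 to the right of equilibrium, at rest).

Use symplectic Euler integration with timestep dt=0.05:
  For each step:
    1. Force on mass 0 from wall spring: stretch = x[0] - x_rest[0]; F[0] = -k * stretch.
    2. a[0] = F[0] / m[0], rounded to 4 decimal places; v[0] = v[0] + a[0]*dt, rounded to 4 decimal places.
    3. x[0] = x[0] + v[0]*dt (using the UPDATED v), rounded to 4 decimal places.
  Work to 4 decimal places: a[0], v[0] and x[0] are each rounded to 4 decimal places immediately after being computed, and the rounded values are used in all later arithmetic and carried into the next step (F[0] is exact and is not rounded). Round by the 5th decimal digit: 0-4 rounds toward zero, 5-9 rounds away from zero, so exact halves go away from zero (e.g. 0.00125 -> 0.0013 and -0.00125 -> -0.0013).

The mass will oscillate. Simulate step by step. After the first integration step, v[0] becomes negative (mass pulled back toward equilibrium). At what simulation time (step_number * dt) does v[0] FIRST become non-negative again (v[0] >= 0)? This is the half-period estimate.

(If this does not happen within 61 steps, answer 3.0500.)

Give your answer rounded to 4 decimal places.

Step 0: x=[7.0000] v=[0.0000]
Step 1: x=[6.9822] v=[-0.3563]
Step 2: x=[6.9467] v=[-0.7104]
Step 3: x=[6.8937] v=[-1.0603]
Step 4: x=[6.8235] v=[-1.4039]
Step 5: x=[6.7365] v=[-1.7392]
Step 6: x=[6.6333] v=[-2.0642]
Step 7: x=[6.5145] v=[-2.3769]
Step 8: x=[6.3807] v=[-2.6755]
Step 9: x=[6.2328] v=[-2.9582]
Step 10: x=[6.0716] v=[-3.2233]
Step 11: x=[5.8981] v=[-3.4693]
Step 12: x=[5.7134] v=[-3.6947]
Step 13: x=[5.5185] v=[-3.8982]
Step 14: x=[5.3146] v=[-4.0785]
Step 15: x=[5.1029] v=[-4.2346]
Step 16: x=[4.8846] v=[-4.3656]
Step 17: x=[4.6611] v=[-4.4706]
Step 18: x=[4.4336] v=[-4.5491]
Step 19: x=[4.2036] v=[-4.6006]
Step 20: x=[3.9724] v=[-4.6248]
Step 21: x=[3.7413] v=[-4.6215]
Step 22: x=[3.5118] v=[-4.5908]
Step 23: x=[3.2852] v=[-4.5328]
Step 24: x=[3.0628] v=[-4.4479]
Step 25: x=[2.8460] v=[-4.3366]
Step 26: x=[2.6360] v=[-4.1996]
Step 27: x=[2.4341] v=[-4.0376]
Step 28: x=[2.2415] v=[-3.8517]
Step 29: x=[2.0594] v=[-3.6429]
Step 30: x=[1.8888] v=[-3.4125]
Step 31: x=[1.7307] v=[-3.1618]
Step 32: x=[1.5861] v=[-2.8923]
Step 33: x=[1.4558] v=[-2.6057]
Step 34: x=[1.3406] v=[-2.3036]
Step 35: x=[1.2412] v=[-1.9878]
Step 36: x=[1.1582] v=[-1.6602]
Step 37: x=[1.0921] v=[-1.3227]
Step 38: x=[1.0432] v=[-0.9774]
Step 39: x=[1.0119] v=[-0.6263]
Step 40: x=[0.9983] v=[-0.2715]
Step 41: x=[1.0026] v=[0.0850]
First v>=0 after going negative at step 41, time=2.0500

Answer: 2.0500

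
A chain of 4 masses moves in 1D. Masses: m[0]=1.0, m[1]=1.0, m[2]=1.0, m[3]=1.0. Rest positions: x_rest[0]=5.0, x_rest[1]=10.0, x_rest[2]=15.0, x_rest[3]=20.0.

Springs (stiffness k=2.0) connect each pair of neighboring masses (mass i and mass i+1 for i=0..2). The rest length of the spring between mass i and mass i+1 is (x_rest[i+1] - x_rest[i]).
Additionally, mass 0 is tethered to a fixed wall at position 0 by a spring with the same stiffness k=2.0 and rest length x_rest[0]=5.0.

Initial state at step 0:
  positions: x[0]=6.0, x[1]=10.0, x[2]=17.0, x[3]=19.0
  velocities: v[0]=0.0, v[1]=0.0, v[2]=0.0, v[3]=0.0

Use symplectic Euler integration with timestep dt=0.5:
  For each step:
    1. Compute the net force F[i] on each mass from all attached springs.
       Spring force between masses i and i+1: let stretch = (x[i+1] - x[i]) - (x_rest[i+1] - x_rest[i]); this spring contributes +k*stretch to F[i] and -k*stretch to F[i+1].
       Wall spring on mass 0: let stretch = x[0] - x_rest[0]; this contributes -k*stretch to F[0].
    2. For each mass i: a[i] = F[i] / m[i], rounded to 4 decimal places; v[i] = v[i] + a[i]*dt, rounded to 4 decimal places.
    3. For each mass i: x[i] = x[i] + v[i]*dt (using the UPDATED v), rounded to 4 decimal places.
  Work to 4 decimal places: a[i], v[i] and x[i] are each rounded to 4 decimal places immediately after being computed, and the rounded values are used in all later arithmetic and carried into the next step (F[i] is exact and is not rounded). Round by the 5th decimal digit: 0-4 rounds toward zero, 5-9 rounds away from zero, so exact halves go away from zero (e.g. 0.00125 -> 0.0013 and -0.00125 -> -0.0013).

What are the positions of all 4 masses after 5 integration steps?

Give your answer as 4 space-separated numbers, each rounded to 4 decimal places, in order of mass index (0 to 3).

Step 0: x=[6.0000 10.0000 17.0000 19.0000] v=[0.0000 0.0000 0.0000 0.0000]
Step 1: x=[5.0000 11.5000 14.5000 20.5000] v=[-2.0000 3.0000 -5.0000 3.0000]
Step 2: x=[4.7500 11.2500 13.5000 21.5000] v=[-0.5000 -0.5000 -2.0000 2.0000]
Step 3: x=[5.3750 8.8750 15.3750 21.0000] v=[1.2500 -4.7500 3.7500 -1.0000]
Step 4: x=[5.0625 8.0000 16.8125 20.1875] v=[-0.6250 -1.7500 2.8750 -1.6250]
Step 5: x=[3.6875 10.0625 15.5313 20.1875] v=[-2.7500 4.1250 -2.5625 0.0000]

Answer: 3.6875 10.0625 15.5313 20.1875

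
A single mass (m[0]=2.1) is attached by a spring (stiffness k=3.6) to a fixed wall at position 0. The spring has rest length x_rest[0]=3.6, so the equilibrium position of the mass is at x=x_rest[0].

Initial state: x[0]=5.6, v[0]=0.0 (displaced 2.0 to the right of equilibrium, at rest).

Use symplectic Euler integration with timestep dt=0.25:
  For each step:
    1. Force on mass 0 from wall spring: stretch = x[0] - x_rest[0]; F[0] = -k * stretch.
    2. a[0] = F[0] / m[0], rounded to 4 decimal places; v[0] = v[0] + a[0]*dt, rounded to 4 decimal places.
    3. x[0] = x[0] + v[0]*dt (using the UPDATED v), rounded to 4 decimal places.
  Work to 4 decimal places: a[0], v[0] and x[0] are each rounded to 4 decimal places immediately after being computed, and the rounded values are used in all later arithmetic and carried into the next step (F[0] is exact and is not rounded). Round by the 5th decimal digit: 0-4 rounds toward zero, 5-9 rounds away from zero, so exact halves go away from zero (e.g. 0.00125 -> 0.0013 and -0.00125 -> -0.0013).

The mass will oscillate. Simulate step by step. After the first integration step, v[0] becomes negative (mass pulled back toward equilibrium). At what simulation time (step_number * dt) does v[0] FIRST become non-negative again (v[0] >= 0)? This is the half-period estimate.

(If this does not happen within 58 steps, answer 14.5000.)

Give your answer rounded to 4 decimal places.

Step 0: x=[5.6000] v=[0.0000]
Step 1: x=[5.3857] v=[-0.8572]
Step 2: x=[4.9801] v=[-1.6225]
Step 3: x=[4.4266] v=[-2.2140]
Step 4: x=[3.7845] v=[-2.5683]
Step 5: x=[3.1227] v=[-2.6474]
Step 6: x=[2.5120] v=[-2.4429]
Step 7: x=[2.0179] v=[-1.9766]
Step 8: x=[1.6933] v=[-1.2986]
Step 9: x=[1.5729] v=[-0.4815]
Step 10: x=[1.6697] v=[0.3873]
First v>=0 after going negative at step 10, time=2.5000

Answer: 2.5000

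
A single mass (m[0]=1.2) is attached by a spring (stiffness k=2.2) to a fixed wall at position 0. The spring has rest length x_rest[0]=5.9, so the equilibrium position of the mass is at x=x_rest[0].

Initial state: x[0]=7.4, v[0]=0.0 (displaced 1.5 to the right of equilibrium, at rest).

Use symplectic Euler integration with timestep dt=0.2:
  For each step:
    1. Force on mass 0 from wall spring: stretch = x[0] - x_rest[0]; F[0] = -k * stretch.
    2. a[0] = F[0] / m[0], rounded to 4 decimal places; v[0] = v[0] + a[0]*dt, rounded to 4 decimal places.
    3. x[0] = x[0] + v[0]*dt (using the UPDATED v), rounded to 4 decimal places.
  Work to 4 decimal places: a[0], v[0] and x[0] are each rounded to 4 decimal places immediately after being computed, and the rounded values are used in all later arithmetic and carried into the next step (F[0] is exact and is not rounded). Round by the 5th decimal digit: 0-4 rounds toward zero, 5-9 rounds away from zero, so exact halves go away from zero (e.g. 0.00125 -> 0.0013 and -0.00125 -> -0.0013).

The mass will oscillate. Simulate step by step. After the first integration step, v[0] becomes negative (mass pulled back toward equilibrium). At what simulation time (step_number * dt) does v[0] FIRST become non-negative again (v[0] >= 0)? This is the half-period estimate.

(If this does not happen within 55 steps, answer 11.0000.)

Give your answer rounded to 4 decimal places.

Step 0: x=[7.4000] v=[0.0000]
Step 1: x=[7.2900] v=[-0.5500]
Step 2: x=[7.0781] v=[-1.0597]
Step 3: x=[6.7798] v=[-1.4917]
Step 4: x=[6.4169] v=[-1.8143]
Step 5: x=[6.0161] v=[-2.0038]
Step 6: x=[5.6068] v=[-2.0464]
Step 7: x=[5.2190] v=[-1.9389]
Step 8: x=[4.8812] v=[-1.6892]
Step 9: x=[4.6181] v=[-1.3156]
Step 10: x=[4.4490] v=[-0.8456]
Step 11: x=[4.3863] v=[-0.3136]
Step 12: x=[4.4346] v=[0.2414]
First v>=0 after going negative at step 12, time=2.4000

Answer: 2.4000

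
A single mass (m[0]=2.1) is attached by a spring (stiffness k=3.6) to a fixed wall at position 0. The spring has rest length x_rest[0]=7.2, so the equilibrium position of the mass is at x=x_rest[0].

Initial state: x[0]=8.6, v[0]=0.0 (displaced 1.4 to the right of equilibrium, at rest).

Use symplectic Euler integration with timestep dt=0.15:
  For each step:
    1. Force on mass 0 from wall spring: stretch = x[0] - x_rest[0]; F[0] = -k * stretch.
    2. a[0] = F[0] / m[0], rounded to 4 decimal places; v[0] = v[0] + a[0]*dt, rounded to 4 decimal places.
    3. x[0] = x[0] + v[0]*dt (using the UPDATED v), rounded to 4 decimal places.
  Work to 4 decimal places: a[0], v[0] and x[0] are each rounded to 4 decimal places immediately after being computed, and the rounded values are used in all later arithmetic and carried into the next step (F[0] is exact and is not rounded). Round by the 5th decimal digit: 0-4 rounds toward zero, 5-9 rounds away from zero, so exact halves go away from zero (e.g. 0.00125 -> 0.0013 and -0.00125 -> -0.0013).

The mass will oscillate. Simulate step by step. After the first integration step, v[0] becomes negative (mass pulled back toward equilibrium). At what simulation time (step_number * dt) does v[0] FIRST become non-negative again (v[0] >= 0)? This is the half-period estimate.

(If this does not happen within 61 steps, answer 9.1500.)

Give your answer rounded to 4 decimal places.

Step 0: x=[8.6000] v=[0.0000]
Step 1: x=[8.5460] v=[-0.3600]
Step 2: x=[8.4401] v=[-0.7061]
Step 3: x=[8.2864] v=[-1.0250]
Step 4: x=[8.0907] v=[-1.3044]
Step 5: x=[7.8607] v=[-1.5334]
Step 6: x=[7.6052] v=[-1.7033]
Step 7: x=[7.3341] v=[-1.8075]
Step 8: x=[7.0578] v=[-1.8420]
Step 9: x=[6.7870] v=[-1.8054]
Step 10: x=[6.5321] v=[-1.6992]
Step 11: x=[6.3030] v=[-1.5275]
Step 12: x=[6.1085] v=[-1.2968]
Step 13: x=[5.9561] v=[-1.0161]
Step 14: x=[5.8517] v=[-0.6962]
Step 15: x=[5.7993] v=[-0.3495]
Step 16: x=[5.8009] v=[0.0107]
First v>=0 after going negative at step 16, time=2.4000

Answer: 2.4000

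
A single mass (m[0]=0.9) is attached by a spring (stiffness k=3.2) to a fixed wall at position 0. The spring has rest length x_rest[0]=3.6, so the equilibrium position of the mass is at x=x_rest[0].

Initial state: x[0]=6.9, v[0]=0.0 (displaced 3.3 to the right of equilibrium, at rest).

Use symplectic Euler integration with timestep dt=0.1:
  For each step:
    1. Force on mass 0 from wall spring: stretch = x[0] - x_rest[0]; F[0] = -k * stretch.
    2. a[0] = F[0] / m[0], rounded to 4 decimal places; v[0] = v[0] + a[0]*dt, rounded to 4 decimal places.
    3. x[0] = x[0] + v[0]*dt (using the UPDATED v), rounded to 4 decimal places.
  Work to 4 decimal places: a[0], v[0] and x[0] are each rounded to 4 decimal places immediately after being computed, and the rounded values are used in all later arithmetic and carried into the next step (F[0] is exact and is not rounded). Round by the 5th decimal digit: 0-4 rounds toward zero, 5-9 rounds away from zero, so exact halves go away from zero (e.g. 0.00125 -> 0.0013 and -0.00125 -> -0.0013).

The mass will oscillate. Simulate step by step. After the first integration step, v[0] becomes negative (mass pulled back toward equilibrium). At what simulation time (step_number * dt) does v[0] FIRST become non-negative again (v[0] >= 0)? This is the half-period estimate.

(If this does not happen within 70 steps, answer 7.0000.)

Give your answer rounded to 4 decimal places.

Answer: 1.7000

Derivation:
Step 0: x=[6.9000] v=[0.0000]
Step 1: x=[6.7827] v=[-1.1733]
Step 2: x=[6.5522] v=[-2.3049]
Step 3: x=[6.2167] v=[-3.3546]
Step 4: x=[5.7882] v=[-4.2850]
Step 5: x=[5.2819] v=[-5.0630]
Step 6: x=[4.7158] v=[-5.6610]
Step 7: x=[4.1100] v=[-6.0577]
Step 8: x=[3.4861] v=[-6.2390]
Step 9: x=[2.8663] v=[-6.1985]
Step 10: x=[2.2725] v=[-5.9376]
Step 11: x=[1.7259] v=[-5.4656]
Step 12: x=[1.2460] v=[-4.7993]
Step 13: x=[0.8498] v=[-3.9623]
Step 14: x=[0.5514] v=[-2.9845]
Step 15: x=[0.3613] v=[-1.9006]
Step 16: x=[0.2864] v=[-0.7491]
Step 17: x=[0.3293] v=[0.4291]
First v>=0 after going negative at step 17, time=1.7000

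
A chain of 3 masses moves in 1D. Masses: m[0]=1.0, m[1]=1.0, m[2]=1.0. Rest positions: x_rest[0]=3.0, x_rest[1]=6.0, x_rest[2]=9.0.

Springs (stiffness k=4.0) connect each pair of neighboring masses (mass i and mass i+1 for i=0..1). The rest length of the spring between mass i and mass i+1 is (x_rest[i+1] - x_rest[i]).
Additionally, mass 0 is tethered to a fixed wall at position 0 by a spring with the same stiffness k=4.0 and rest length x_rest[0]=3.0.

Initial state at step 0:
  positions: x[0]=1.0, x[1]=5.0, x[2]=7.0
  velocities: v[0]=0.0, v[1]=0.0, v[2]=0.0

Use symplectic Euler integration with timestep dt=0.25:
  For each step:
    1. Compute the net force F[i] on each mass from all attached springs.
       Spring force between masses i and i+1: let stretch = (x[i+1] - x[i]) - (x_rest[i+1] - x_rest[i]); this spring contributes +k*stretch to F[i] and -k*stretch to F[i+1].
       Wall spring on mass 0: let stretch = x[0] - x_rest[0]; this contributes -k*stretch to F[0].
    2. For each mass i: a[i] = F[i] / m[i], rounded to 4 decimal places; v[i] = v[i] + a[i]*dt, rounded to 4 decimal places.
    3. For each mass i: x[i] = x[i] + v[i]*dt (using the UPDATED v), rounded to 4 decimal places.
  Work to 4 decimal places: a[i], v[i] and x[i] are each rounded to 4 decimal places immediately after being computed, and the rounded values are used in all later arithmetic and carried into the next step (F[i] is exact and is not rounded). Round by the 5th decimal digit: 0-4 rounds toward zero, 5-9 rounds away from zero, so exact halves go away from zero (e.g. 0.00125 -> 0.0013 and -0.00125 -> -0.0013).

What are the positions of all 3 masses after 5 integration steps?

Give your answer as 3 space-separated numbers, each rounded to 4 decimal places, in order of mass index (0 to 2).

Step 0: x=[1.0000 5.0000 7.0000] v=[0.0000 0.0000 0.0000]
Step 1: x=[1.7500 4.5000 7.2500] v=[3.0000 -2.0000 1.0000]
Step 2: x=[2.7500 4.0000 7.5625] v=[4.0000 -2.0000 1.2500]
Step 3: x=[3.3750 4.0781 7.7344] v=[2.5000 0.3125 0.6875]
Step 4: x=[3.3320 4.8945 7.7422] v=[-0.1719 3.2657 0.0312]
Step 5: x=[2.8467 6.0322 7.7881] v=[-1.9414 4.5509 0.1835]

Answer: 2.8467 6.0322 7.7881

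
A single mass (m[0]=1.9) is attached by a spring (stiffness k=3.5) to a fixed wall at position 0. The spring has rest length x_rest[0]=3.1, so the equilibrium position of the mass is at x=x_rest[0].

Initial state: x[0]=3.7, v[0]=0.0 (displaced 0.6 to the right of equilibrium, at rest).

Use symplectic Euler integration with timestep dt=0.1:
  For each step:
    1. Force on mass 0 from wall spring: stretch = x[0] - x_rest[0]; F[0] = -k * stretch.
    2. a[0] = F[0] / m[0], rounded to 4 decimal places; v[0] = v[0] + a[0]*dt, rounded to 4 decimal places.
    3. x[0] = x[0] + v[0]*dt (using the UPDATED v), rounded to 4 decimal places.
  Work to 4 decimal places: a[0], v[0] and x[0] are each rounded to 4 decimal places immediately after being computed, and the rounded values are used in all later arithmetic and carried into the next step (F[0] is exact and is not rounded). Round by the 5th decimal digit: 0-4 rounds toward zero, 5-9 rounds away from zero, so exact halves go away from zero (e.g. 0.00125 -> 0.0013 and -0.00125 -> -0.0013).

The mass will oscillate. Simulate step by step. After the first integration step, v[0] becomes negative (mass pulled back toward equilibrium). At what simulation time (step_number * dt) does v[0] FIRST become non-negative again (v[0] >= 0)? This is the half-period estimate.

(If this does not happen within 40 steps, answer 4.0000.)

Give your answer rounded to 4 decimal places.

Answer: 2.4000

Derivation:
Step 0: x=[3.7000] v=[0.0000]
Step 1: x=[3.6890] v=[-0.1105]
Step 2: x=[3.6671] v=[-0.2190]
Step 3: x=[3.6348] v=[-0.3235]
Step 4: x=[3.5926] v=[-0.4220]
Step 5: x=[3.5413] v=[-0.5127]
Step 6: x=[3.4819] v=[-0.5940]
Step 7: x=[3.4155] v=[-0.6644]
Step 8: x=[3.3433] v=[-0.7225]
Step 9: x=[3.2666] v=[-0.7673]
Step 10: x=[3.1868] v=[-0.7980]
Step 11: x=[3.1054] v=[-0.8140]
Step 12: x=[3.0239] v=[-0.8150]
Step 13: x=[2.9438] v=[-0.8010]
Step 14: x=[2.8666] v=[-0.7722]
Step 15: x=[2.7937] v=[-0.7292]
Step 16: x=[2.7264] v=[-0.6728]
Step 17: x=[2.6660] v=[-0.6040]
Step 18: x=[2.6136] v=[-0.5241]
Step 19: x=[2.5702] v=[-0.4345]
Step 20: x=[2.5365] v=[-0.3369]
Step 21: x=[2.5132] v=[-0.2331]
Step 22: x=[2.5007] v=[-0.1250]
Step 23: x=[2.4992] v=[-0.0146]
Step 24: x=[2.5088] v=[0.0961]
First v>=0 after going negative at step 24, time=2.4000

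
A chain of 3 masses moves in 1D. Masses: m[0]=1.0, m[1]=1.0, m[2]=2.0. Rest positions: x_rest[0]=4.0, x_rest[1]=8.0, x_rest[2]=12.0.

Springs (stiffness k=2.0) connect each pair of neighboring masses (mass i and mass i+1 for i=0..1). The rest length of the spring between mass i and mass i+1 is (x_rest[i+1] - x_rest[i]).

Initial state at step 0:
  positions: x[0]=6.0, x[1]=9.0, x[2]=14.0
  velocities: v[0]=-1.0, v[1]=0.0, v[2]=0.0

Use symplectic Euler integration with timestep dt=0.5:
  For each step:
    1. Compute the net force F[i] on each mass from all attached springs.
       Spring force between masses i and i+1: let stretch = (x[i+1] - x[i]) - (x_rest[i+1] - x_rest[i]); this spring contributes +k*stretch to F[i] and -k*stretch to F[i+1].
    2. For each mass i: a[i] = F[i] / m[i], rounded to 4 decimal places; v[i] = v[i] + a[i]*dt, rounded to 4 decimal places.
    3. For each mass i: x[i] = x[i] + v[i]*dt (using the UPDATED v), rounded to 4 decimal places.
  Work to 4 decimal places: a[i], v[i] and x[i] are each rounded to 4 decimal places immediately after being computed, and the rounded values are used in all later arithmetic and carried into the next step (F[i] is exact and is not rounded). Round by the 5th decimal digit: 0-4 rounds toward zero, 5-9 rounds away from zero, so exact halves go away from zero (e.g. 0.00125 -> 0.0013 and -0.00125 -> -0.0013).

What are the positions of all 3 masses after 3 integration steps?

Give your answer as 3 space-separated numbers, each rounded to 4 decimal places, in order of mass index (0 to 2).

Step 0: x=[6.0000 9.0000 14.0000] v=[-1.0000 0.0000 0.0000]
Step 1: x=[5.0000 10.0000 13.7500] v=[-2.0000 2.0000 -0.5000]
Step 2: x=[4.5000 10.3750 13.5625] v=[-1.0000 0.7500 -0.3750]
Step 3: x=[4.9375 9.4063 13.5782] v=[0.8750 -1.9375 0.0313]

Answer: 4.9375 9.4063 13.5782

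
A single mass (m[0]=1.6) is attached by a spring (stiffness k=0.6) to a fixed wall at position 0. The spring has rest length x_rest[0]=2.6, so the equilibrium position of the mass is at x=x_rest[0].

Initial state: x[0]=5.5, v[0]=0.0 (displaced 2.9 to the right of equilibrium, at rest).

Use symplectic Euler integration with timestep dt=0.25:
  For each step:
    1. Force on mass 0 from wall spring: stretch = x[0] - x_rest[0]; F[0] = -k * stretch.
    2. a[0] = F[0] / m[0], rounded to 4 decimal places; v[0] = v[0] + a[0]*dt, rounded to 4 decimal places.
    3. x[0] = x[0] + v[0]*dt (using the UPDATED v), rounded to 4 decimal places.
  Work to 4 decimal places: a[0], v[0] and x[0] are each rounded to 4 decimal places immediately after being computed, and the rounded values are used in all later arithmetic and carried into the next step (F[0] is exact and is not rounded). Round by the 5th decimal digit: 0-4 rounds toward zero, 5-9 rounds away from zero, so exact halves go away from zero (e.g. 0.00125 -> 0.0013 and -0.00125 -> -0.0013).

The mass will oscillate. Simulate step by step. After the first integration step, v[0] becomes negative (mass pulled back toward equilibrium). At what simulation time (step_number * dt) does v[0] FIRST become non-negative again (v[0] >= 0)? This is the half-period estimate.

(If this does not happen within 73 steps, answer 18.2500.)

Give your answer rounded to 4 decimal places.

Answer: 5.2500

Derivation:
Step 0: x=[5.5000] v=[0.0000]
Step 1: x=[5.4320] v=[-0.2719]
Step 2: x=[5.2977] v=[-0.5374]
Step 3: x=[5.1001] v=[-0.7903]
Step 4: x=[4.8439] v=[-1.0247]
Step 5: x=[4.5351] v=[-1.2351]
Step 6: x=[4.1810] v=[-1.4165]
Step 7: x=[3.7898] v=[-1.5647]
Step 8: x=[3.3707] v=[-1.6763]
Step 9: x=[2.9336] v=[-1.7486]
Step 10: x=[2.4886] v=[-1.7799]
Step 11: x=[2.0462] v=[-1.7695]
Step 12: x=[1.6168] v=[-1.7176]
Step 13: x=[1.2105] v=[-1.6254]
Step 14: x=[0.8367] v=[-1.4951]
Step 15: x=[0.5043] v=[-1.3298]
Step 16: x=[0.2210] v=[-1.1333]
Step 17: x=[-0.0066] v=[-0.9103]
Step 18: x=[-0.1731] v=[-0.6659]
Step 19: x=[-0.2746] v=[-0.4059]
Step 20: x=[-0.3087] v=[-0.1364]
Step 21: x=[-0.2746] v=[0.1363]
First v>=0 after going negative at step 21, time=5.2500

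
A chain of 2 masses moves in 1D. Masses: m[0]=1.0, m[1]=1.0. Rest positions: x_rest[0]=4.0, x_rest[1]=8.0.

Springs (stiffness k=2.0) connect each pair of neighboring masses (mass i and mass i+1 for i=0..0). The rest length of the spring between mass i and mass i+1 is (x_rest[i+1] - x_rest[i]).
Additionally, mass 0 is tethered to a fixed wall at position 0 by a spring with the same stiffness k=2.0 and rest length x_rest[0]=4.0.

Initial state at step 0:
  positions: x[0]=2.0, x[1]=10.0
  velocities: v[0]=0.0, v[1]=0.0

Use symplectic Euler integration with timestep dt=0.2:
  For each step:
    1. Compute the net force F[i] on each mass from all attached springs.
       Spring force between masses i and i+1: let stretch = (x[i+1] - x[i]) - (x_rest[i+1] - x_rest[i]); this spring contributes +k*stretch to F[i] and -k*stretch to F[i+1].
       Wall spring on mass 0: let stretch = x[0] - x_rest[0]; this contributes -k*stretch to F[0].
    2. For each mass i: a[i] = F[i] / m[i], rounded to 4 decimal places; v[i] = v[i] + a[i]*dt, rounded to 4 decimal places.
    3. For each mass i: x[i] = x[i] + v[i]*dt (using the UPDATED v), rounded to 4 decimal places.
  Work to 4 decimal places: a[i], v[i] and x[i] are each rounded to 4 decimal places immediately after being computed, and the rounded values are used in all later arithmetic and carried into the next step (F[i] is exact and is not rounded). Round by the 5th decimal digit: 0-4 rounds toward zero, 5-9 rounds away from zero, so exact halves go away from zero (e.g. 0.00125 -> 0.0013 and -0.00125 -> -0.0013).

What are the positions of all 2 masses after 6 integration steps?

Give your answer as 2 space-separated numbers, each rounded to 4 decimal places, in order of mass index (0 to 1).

Step 0: x=[2.0000 10.0000] v=[0.0000 0.0000]
Step 1: x=[2.4800 9.6800] v=[2.4000 -1.6000]
Step 2: x=[3.3376 9.1040] v=[4.2880 -2.8800]
Step 3: x=[4.3895 8.3867] v=[5.2595 -3.5866]
Step 4: x=[5.4100 7.6696] v=[5.1026 -3.5855]
Step 5: x=[6.1785 7.0917] v=[3.8424 -2.8893]
Step 6: x=[6.5258 6.7608] v=[1.7363 -1.6546]

Answer: 6.5258 6.7608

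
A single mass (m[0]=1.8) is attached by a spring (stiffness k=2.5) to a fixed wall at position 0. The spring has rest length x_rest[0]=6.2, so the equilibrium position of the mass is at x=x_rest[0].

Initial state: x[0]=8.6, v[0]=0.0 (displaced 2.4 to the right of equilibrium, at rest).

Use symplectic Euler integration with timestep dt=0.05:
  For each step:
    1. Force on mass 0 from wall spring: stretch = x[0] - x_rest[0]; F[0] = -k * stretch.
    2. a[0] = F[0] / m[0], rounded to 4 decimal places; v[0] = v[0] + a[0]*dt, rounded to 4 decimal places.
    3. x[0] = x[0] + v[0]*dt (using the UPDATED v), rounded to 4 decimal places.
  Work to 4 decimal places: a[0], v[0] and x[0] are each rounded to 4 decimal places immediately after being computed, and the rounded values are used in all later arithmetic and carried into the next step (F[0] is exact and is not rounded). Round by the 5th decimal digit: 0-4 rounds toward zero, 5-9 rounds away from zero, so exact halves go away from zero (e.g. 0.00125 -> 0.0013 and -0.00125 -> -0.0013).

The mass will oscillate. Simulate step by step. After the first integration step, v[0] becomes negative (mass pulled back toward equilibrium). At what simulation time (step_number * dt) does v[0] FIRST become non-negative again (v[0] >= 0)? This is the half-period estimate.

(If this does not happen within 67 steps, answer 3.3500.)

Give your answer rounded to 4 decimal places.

Answer: 2.7000

Derivation:
Step 0: x=[8.6000] v=[0.0000]
Step 1: x=[8.5917] v=[-0.1667]
Step 2: x=[8.5751] v=[-0.3328]
Step 3: x=[8.5502] v=[-0.4977]
Step 4: x=[8.5172] v=[-0.6609]
Step 5: x=[8.4761] v=[-0.8218]
Step 6: x=[8.4271] v=[-0.9799]
Step 7: x=[8.3704] v=[-1.1346]
Step 8: x=[8.3061] v=[-1.2853]
Step 9: x=[8.2345] v=[-1.4316]
Step 10: x=[8.1559] v=[-1.5729]
Step 11: x=[8.0705] v=[-1.7087]
Step 12: x=[7.9786] v=[-1.8386]
Step 13: x=[7.8805] v=[-1.9621]
Step 14: x=[7.7766] v=[-2.0788]
Step 15: x=[7.6672] v=[-2.1883]
Step 16: x=[7.5527] v=[-2.2902]
Step 17: x=[7.4335] v=[-2.3841]
Step 18: x=[7.3100] v=[-2.4698]
Step 19: x=[7.1827] v=[-2.5469]
Step 20: x=[7.0519] v=[-2.6151]
Step 21: x=[6.9182] v=[-2.6743]
Step 22: x=[6.7820] v=[-2.7242]
Step 23: x=[6.6438] v=[-2.7646]
Step 24: x=[6.5040] v=[-2.7954]
Step 25: x=[6.3632] v=[-2.8165]
Step 26: x=[6.2218] v=[-2.8278]
Step 27: x=[6.0803] v=[-2.8293]
Step 28: x=[5.9393] v=[-2.8210]
Step 29: x=[5.7992] v=[-2.8029]
Step 30: x=[5.6604] v=[-2.7751]
Step 31: x=[5.5235] v=[-2.7376]
Step 32: x=[5.3890] v=[-2.6906]
Step 33: x=[5.2573] v=[-2.6343]
Step 34: x=[5.1289] v=[-2.5688]
Step 35: x=[5.0042] v=[-2.4944]
Step 36: x=[4.8836] v=[-2.4114]
Step 37: x=[4.7676] v=[-2.3200]
Step 38: x=[4.6566] v=[-2.2205]
Step 39: x=[4.5509] v=[-2.1133]
Step 40: x=[4.4510] v=[-1.9988]
Step 41: x=[4.3571] v=[-1.8773]
Step 42: x=[4.2696] v=[-1.7493]
Step 43: x=[4.1888] v=[-1.6152]
Step 44: x=[4.1150] v=[-1.4755]
Step 45: x=[4.0485] v=[-1.3307]
Step 46: x=[3.9894] v=[-1.1813]
Step 47: x=[3.9380] v=[-1.0278]
Step 48: x=[3.8945] v=[-0.8707]
Step 49: x=[3.8590] v=[-0.7106]
Step 50: x=[3.8316] v=[-0.5480]
Step 51: x=[3.8124] v=[-0.3835]
Step 52: x=[3.8015] v=[-0.2177]
Step 53: x=[3.7989] v=[-0.0511]
Step 54: x=[3.8047] v=[0.1156]
First v>=0 after going negative at step 54, time=2.7000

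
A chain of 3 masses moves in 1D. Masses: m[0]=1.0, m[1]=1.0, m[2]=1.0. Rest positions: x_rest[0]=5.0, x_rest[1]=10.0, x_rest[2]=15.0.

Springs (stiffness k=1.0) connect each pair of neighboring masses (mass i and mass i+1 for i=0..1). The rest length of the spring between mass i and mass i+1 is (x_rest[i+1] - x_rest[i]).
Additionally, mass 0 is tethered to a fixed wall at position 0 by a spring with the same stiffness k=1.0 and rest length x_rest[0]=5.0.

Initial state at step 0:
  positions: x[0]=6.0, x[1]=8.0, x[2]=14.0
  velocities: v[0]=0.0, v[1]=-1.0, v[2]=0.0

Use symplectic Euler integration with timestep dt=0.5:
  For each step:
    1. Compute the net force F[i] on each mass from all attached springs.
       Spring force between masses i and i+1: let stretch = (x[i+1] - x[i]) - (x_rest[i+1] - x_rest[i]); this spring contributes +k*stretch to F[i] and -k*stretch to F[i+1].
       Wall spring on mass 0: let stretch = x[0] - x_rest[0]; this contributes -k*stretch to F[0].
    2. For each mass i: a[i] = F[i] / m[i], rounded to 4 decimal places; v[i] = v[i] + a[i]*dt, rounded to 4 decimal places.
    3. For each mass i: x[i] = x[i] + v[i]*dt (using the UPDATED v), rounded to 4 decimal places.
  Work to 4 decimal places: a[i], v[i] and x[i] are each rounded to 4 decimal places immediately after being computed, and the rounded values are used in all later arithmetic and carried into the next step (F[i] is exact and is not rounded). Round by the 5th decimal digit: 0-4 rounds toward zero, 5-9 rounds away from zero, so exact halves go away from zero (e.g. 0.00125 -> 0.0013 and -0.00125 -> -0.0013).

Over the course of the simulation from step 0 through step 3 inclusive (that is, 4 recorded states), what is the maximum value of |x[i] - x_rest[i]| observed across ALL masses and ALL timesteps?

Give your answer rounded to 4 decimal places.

Answer: 2.2031

Derivation:
Step 0: x=[6.0000 8.0000 14.0000] v=[0.0000 -1.0000 0.0000]
Step 1: x=[5.0000 8.5000 13.7500] v=[-2.0000 1.0000 -0.5000]
Step 2: x=[3.6250 9.4375 13.4375] v=[-2.7500 1.8750 -0.6250]
Step 3: x=[2.7969 9.9219 13.3750] v=[-1.6563 0.9688 -0.1250]
Max displacement = 2.2031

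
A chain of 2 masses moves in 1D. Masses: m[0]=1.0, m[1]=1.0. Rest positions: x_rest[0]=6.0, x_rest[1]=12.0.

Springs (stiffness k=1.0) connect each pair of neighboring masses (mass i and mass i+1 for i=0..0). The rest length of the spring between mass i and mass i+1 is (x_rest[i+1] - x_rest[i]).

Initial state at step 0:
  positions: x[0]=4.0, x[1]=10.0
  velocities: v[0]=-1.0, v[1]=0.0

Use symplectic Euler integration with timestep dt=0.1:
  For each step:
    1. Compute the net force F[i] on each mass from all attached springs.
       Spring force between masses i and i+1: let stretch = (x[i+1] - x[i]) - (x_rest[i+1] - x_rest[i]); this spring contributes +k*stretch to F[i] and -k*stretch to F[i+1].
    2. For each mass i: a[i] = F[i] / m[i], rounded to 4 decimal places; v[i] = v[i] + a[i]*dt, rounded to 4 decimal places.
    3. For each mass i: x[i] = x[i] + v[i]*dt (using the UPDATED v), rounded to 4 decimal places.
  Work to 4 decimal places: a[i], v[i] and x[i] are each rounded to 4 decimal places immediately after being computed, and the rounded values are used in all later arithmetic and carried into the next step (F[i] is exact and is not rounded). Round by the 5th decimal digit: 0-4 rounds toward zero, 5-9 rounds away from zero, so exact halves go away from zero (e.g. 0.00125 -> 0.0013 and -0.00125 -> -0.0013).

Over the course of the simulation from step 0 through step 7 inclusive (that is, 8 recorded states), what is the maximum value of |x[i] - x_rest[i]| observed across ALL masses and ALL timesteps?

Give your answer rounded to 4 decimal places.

Step 0: x=[4.0000 10.0000] v=[-1.0000 0.0000]
Step 1: x=[3.9000 10.0000] v=[-1.0000 0.0000]
Step 2: x=[3.8010 9.9990] v=[-0.9900 -0.0100]
Step 3: x=[3.7040 9.9960] v=[-0.9702 -0.0298]
Step 4: x=[3.6099 9.9901] v=[-0.9410 -0.0590]
Step 5: x=[3.5196 9.9804] v=[-0.9030 -0.0970]
Step 6: x=[3.4339 9.9661] v=[-0.8569 -0.1431]
Step 7: x=[3.3535 9.9465] v=[-0.8037 -0.1963]
Max displacement = 2.6465

Answer: 2.6465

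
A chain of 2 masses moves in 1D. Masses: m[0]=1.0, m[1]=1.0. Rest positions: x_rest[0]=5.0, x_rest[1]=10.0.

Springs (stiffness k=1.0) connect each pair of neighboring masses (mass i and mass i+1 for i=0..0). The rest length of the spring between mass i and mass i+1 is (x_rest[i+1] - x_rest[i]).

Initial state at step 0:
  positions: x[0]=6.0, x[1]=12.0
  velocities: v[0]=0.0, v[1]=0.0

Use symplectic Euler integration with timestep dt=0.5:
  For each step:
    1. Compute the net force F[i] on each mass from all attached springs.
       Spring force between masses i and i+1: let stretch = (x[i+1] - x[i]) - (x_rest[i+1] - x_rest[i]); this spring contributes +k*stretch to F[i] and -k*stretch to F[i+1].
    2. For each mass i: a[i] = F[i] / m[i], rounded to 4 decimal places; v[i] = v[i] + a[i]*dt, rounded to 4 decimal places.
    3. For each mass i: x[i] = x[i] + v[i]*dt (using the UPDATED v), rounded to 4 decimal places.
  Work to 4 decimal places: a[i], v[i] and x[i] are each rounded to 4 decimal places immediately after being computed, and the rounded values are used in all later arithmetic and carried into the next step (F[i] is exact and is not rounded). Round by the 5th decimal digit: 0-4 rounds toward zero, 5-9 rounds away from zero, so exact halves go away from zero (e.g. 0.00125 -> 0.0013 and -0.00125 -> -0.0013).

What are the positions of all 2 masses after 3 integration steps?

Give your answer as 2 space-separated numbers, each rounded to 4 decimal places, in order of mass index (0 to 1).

Answer: 6.9375 11.0625

Derivation:
Step 0: x=[6.0000 12.0000] v=[0.0000 0.0000]
Step 1: x=[6.2500 11.7500] v=[0.5000 -0.5000]
Step 2: x=[6.6250 11.3750] v=[0.7500 -0.7500]
Step 3: x=[6.9375 11.0625] v=[0.6250 -0.6250]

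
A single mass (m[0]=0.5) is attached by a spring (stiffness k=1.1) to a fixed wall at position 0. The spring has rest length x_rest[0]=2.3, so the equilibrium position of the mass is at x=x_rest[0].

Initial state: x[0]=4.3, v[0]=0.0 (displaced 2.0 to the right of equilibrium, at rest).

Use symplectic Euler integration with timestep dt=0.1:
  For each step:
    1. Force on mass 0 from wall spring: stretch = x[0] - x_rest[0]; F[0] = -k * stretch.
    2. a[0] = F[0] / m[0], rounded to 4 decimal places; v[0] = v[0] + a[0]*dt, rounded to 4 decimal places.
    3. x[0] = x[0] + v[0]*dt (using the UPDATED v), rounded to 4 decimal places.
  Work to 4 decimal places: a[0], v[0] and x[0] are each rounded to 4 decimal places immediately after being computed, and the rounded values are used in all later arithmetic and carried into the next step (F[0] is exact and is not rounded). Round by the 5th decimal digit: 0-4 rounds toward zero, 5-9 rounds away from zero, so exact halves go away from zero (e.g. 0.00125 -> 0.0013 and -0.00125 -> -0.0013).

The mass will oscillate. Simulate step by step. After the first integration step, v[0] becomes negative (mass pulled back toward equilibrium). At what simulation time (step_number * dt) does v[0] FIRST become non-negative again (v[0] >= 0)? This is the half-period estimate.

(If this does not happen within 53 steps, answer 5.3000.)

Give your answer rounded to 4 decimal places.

Step 0: x=[4.3000] v=[0.0000]
Step 1: x=[4.2560] v=[-0.4400]
Step 2: x=[4.1690] v=[-0.8703]
Step 3: x=[4.0409] v=[-1.2815]
Step 4: x=[3.8745] v=[-1.6645]
Step 5: x=[3.6734] v=[-2.0109]
Step 6: x=[3.4421] v=[-2.3131]
Step 7: x=[3.1857] v=[-2.5644]
Step 8: x=[2.9098] v=[-2.7593]
Step 9: x=[2.6205] v=[-2.8935]
Step 10: x=[2.3241] v=[-2.9640]
Step 11: x=[2.0272] v=[-2.9693]
Step 12: x=[1.7363] v=[-2.9093]
Step 13: x=[1.4578] v=[-2.7853]
Step 14: x=[1.1978] v=[-2.6000]
Step 15: x=[0.9621] v=[-2.3575]
Step 16: x=[0.7558] v=[-2.0632]
Step 17: x=[0.5835] v=[-1.7235]
Step 18: x=[0.4489] v=[-1.3459]
Step 19: x=[0.3550] v=[-0.9387]
Step 20: x=[0.3039] v=[-0.5108]
Step 21: x=[0.2967] v=[-0.0717]
Step 22: x=[0.3336] v=[0.3690]
First v>=0 after going negative at step 22, time=2.2000

Answer: 2.2000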